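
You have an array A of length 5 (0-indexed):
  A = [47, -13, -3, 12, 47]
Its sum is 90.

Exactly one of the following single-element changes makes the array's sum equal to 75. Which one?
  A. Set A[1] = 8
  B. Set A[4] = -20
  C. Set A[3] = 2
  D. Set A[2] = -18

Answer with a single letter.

Option A: A[1] -13->8, delta=21, new_sum=90+(21)=111
Option B: A[4] 47->-20, delta=-67, new_sum=90+(-67)=23
Option C: A[3] 12->2, delta=-10, new_sum=90+(-10)=80
Option D: A[2] -3->-18, delta=-15, new_sum=90+(-15)=75 <-- matches target

Answer: D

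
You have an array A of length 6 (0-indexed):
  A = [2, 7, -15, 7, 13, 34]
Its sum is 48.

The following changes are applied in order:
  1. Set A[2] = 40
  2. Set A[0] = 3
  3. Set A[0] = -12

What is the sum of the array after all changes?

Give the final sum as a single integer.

Initial sum: 48
Change 1: A[2] -15 -> 40, delta = 55, sum = 103
Change 2: A[0] 2 -> 3, delta = 1, sum = 104
Change 3: A[0] 3 -> -12, delta = -15, sum = 89

Answer: 89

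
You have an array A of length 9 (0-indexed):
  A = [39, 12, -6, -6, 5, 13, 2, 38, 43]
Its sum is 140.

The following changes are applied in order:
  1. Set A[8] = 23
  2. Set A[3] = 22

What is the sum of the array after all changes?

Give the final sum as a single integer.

Answer: 148

Derivation:
Initial sum: 140
Change 1: A[8] 43 -> 23, delta = -20, sum = 120
Change 2: A[3] -6 -> 22, delta = 28, sum = 148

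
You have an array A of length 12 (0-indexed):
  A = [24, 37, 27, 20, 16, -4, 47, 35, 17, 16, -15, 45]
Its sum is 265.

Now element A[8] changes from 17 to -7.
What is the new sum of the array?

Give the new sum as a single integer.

Old value at index 8: 17
New value at index 8: -7
Delta = -7 - 17 = -24
New sum = old_sum + delta = 265 + (-24) = 241

Answer: 241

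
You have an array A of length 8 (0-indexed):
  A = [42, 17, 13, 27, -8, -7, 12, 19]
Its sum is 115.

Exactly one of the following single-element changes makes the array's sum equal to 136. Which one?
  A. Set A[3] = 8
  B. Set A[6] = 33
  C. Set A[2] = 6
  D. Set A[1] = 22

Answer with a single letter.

Answer: B

Derivation:
Option A: A[3] 27->8, delta=-19, new_sum=115+(-19)=96
Option B: A[6] 12->33, delta=21, new_sum=115+(21)=136 <-- matches target
Option C: A[2] 13->6, delta=-7, new_sum=115+(-7)=108
Option D: A[1] 17->22, delta=5, new_sum=115+(5)=120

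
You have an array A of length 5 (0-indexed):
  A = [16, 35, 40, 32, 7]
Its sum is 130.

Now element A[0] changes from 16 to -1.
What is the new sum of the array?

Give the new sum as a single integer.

Answer: 113

Derivation:
Old value at index 0: 16
New value at index 0: -1
Delta = -1 - 16 = -17
New sum = old_sum + delta = 130 + (-17) = 113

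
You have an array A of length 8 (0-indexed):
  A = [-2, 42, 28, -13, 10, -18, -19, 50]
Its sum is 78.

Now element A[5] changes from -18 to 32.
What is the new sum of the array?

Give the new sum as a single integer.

Answer: 128

Derivation:
Old value at index 5: -18
New value at index 5: 32
Delta = 32 - -18 = 50
New sum = old_sum + delta = 78 + (50) = 128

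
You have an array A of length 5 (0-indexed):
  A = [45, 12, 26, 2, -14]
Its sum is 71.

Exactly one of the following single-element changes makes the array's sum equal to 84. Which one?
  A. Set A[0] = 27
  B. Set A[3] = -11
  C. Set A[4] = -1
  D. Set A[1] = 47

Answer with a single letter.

Option A: A[0] 45->27, delta=-18, new_sum=71+(-18)=53
Option B: A[3] 2->-11, delta=-13, new_sum=71+(-13)=58
Option C: A[4] -14->-1, delta=13, new_sum=71+(13)=84 <-- matches target
Option D: A[1] 12->47, delta=35, new_sum=71+(35)=106

Answer: C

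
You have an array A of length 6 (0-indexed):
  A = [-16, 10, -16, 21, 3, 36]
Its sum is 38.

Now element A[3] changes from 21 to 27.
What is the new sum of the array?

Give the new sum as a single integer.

Answer: 44

Derivation:
Old value at index 3: 21
New value at index 3: 27
Delta = 27 - 21 = 6
New sum = old_sum + delta = 38 + (6) = 44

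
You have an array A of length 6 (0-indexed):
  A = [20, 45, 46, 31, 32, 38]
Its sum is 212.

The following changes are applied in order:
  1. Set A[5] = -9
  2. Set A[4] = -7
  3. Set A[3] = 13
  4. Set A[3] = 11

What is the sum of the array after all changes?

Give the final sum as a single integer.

Answer: 106

Derivation:
Initial sum: 212
Change 1: A[5] 38 -> -9, delta = -47, sum = 165
Change 2: A[4] 32 -> -7, delta = -39, sum = 126
Change 3: A[3] 31 -> 13, delta = -18, sum = 108
Change 4: A[3] 13 -> 11, delta = -2, sum = 106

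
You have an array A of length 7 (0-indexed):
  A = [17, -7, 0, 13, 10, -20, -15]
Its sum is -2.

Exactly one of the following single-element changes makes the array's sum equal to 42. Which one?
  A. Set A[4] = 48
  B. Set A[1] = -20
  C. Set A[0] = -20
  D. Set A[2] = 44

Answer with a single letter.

Answer: D

Derivation:
Option A: A[4] 10->48, delta=38, new_sum=-2+(38)=36
Option B: A[1] -7->-20, delta=-13, new_sum=-2+(-13)=-15
Option C: A[0] 17->-20, delta=-37, new_sum=-2+(-37)=-39
Option D: A[2] 0->44, delta=44, new_sum=-2+(44)=42 <-- matches target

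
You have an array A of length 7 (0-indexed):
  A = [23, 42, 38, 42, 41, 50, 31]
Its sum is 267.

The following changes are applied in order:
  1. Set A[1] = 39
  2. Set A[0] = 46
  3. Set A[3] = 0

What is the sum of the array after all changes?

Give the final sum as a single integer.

Answer: 245

Derivation:
Initial sum: 267
Change 1: A[1] 42 -> 39, delta = -3, sum = 264
Change 2: A[0] 23 -> 46, delta = 23, sum = 287
Change 3: A[3] 42 -> 0, delta = -42, sum = 245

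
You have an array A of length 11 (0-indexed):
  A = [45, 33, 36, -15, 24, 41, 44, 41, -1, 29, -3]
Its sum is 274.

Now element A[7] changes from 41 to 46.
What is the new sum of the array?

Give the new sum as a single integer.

Old value at index 7: 41
New value at index 7: 46
Delta = 46 - 41 = 5
New sum = old_sum + delta = 274 + (5) = 279

Answer: 279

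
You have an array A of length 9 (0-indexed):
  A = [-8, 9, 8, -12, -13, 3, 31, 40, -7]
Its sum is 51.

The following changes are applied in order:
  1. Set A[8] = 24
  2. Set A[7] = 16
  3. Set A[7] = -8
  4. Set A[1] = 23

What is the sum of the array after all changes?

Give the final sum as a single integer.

Answer: 48

Derivation:
Initial sum: 51
Change 1: A[8] -7 -> 24, delta = 31, sum = 82
Change 2: A[7] 40 -> 16, delta = -24, sum = 58
Change 3: A[7] 16 -> -8, delta = -24, sum = 34
Change 4: A[1] 9 -> 23, delta = 14, sum = 48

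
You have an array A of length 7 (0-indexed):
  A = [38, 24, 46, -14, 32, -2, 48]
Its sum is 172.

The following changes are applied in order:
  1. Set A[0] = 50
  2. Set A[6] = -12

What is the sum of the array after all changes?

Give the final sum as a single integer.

Initial sum: 172
Change 1: A[0] 38 -> 50, delta = 12, sum = 184
Change 2: A[6] 48 -> -12, delta = -60, sum = 124

Answer: 124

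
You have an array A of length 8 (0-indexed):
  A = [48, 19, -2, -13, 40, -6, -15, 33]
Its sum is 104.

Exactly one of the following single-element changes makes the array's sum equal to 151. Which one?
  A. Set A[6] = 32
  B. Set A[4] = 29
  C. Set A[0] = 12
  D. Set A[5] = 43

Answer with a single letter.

Answer: A

Derivation:
Option A: A[6] -15->32, delta=47, new_sum=104+(47)=151 <-- matches target
Option B: A[4] 40->29, delta=-11, new_sum=104+(-11)=93
Option C: A[0] 48->12, delta=-36, new_sum=104+(-36)=68
Option D: A[5] -6->43, delta=49, new_sum=104+(49)=153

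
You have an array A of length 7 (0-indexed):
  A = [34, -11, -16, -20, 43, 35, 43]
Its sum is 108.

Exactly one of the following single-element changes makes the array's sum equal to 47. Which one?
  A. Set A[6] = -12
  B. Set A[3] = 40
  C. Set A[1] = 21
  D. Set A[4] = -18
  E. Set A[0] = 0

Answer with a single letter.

Option A: A[6] 43->-12, delta=-55, new_sum=108+(-55)=53
Option B: A[3] -20->40, delta=60, new_sum=108+(60)=168
Option C: A[1] -11->21, delta=32, new_sum=108+(32)=140
Option D: A[4] 43->-18, delta=-61, new_sum=108+(-61)=47 <-- matches target
Option E: A[0] 34->0, delta=-34, new_sum=108+(-34)=74

Answer: D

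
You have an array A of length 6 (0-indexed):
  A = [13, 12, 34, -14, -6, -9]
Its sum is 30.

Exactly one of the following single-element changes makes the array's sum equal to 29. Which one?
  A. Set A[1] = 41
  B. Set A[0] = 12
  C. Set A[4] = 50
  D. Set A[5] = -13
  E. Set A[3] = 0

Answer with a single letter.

Option A: A[1] 12->41, delta=29, new_sum=30+(29)=59
Option B: A[0] 13->12, delta=-1, new_sum=30+(-1)=29 <-- matches target
Option C: A[4] -6->50, delta=56, new_sum=30+(56)=86
Option D: A[5] -9->-13, delta=-4, new_sum=30+(-4)=26
Option E: A[3] -14->0, delta=14, new_sum=30+(14)=44

Answer: B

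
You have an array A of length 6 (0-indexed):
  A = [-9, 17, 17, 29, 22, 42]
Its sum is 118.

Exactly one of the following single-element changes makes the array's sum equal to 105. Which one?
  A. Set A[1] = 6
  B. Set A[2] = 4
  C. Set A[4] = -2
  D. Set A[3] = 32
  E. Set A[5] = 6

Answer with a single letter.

Option A: A[1] 17->6, delta=-11, new_sum=118+(-11)=107
Option B: A[2] 17->4, delta=-13, new_sum=118+(-13)=105 <-- matches target
Option C: A[4] 22->-2, delta=-24, new_sum=118+(-24)=94
Option D: A[3] 29->32, delta=3, new_sum=118+(3)=121
Option E: A[5] 42->6, delta=-36, new_sum=118+(-36)=82

Answer: B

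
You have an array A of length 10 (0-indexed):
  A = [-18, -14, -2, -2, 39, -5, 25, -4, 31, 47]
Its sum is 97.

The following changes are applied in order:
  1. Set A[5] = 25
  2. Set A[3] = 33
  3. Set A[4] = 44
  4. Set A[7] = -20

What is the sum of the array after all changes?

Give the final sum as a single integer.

Answer: 151

Derivation:
Initial sum: 97
Change 1: A[5] -5 -> 25, delta = 30, sum = 127
Change 2: A[3] -2 -> 33, delta = 35, sum = 162
Change 3: A[4] 39 -> 44, delta = 5, sum = 167
Change 4: A[7] -4 -> -20, delta = -16, sum = 151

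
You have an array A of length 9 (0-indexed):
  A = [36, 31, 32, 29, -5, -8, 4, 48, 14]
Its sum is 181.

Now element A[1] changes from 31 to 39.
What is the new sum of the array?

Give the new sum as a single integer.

Old value at index 1: 31
New value at index 1: 39
Delta = 39 - 31 = 8
New sum = old_sum + delta = 181 + (8) = 189

Answer: 189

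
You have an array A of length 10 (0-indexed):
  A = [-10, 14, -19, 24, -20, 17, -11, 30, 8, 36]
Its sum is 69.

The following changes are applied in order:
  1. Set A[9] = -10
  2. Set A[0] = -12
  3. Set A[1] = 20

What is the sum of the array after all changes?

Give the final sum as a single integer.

Initial sum: 69
Change 1: A[9] 36 -> -10, delta = -46, sum = 23
Change 2: A[0] -10 -> -12, delta = -2, sum = 21
Change 3: A[1] 14 -> 20, delta = 6, sum = 27

Answer: 27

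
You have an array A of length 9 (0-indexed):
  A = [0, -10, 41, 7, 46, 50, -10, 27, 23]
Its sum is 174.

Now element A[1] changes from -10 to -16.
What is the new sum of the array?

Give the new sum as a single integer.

Answer: 168

Derivation:
Old value at index 1: -10
New value at index 1: -16
Delta = -16 - -10 = -6
New sum = old_sum + delta = 174 + (-6) = 168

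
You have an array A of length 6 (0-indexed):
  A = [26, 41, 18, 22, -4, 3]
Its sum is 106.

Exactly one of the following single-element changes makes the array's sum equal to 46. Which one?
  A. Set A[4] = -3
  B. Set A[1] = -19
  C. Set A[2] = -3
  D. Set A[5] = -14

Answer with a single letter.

Answer: B

Derivation:
Option A: A[4] -4->-3, delta=1, new_sum=106+(1)=107
Option B: A[1] 41->-19, delta=-60, new_sum=106+(-60)=46 <-- matches target
Option C: A[2] 18->-3, delta=-21, new_sum=106+(-21)=85
Option D: A[5] 3->-14, delta=-17, new_sum=106+(-17)=89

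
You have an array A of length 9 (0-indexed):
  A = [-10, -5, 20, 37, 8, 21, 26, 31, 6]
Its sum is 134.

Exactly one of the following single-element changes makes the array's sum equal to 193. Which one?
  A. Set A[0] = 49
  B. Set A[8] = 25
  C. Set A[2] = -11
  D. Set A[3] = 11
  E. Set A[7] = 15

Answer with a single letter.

Answer: A

Derivation:
Option A: A[0] -10->49, delta=59, new_sum=134+(59)=193 <-- matches target
Option B: A[8] 6->25, delta=19, new_sum=134+(19)=153
Option C: A[2] 20->-11, delta=-31, new_sum=134+(-31)=103
Option D: A[3] 37->11, delta=-26, new_sum=134+(-26)=108
Option E: A[7] 31->15, delta=-16, new_sum=134+(-16)=118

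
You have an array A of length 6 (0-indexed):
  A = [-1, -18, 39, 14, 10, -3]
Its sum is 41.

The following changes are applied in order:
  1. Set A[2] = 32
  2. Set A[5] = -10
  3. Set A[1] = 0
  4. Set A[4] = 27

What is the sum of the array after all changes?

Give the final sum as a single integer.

Initial sum: 41
Change 1: A[2] 39 -> 32, delta = -7, sum = 34
Change 2: A[5] -3 -> -10, delta = -7, sum = 27
Change 3: A[1] -18 -> 0, delta = 18, sum = 45
Change 4: A[4] 10 -> 27, delta = 17, sum = 62

Answer: 62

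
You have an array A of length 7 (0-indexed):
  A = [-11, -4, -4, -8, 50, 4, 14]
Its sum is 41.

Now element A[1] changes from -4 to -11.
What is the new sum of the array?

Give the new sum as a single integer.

Answer: 34

Derivation:
Old value at index 1: -4
New value at index 1: -11
Delta = -11 - -4 = -7
New sum = old_sum + delta = 41 + (-7) = 34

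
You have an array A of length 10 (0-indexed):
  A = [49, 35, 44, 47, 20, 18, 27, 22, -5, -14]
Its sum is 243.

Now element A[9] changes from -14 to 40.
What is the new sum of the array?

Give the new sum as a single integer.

Answer: 297

Derivation:
Old value at index 9: -14
New value at index 9: 40
Delta = 40 - -14 = 54
New sum = old_sum + delta = 243 + (54) = 297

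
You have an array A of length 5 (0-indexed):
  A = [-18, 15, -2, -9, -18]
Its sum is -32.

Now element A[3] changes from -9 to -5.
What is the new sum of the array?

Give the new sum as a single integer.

Answer: -28

Derivation:
Old value at index 3: -9
New value at index 3: -5
Delta = -5 - -9 = 4
New sum = old_sum + delta = -32 + (4) = -28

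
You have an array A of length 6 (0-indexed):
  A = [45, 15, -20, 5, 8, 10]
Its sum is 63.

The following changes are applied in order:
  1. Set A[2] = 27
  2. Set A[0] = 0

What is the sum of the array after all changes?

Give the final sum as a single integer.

Answer: 65

Derivation:
Initial sum: 63
Change 1: A[2] -20 -> 27, delta = 47, sum = 110
Change 2: A[0] 45 -> 0, delta = -45, sum = 65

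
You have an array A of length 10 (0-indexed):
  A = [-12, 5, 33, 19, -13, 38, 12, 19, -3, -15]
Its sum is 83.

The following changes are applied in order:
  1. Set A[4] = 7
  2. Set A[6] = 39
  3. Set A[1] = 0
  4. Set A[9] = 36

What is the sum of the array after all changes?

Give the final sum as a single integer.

Initial sum: 83
Change 1: A[4] -13 -> 7, delta = 20, sum = 103
Change 2: A[6] 12 -> 39, delta = 27, sum = 130
Change 3: A[1] 5 -> 0, delta = -5, sum = 125
Change 4: A[9] -15 -> 36, delta = 51, sum = 176

Answer: 176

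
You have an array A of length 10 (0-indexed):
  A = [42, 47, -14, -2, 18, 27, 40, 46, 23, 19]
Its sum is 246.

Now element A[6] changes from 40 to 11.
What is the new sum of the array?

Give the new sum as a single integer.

Old value at index 6: 40
New value at index 6: 11
Delta = 11 - 40 = -29
New sum = old_sum + delta = 246 + (-29) = 217

Answer: 217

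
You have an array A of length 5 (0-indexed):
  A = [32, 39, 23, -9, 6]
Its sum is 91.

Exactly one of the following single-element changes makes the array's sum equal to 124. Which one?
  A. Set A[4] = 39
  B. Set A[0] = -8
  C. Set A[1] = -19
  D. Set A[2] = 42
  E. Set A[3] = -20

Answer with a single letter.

Answer: A

Derivation:
Option A: A[4] 6->39, delta=33, new_sum=91+(33)=124 <-- matches target
Option B: A[0] 32->-8, delta=-40, new_sum=91+(-40)=51
Option C: A[1] 39->-19, delta=-58, new_sum=91+(-58)=33
Option D: A[2] 23->42, delta=19, new_sum=91+(19)=110
Option E: A[3] -9->-20, delta=-11, new_sum=91+(-11)=80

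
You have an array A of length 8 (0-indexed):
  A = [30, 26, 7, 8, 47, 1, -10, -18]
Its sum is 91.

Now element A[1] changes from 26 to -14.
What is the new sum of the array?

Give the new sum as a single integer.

Old value at index 1: 26
New value at index 1: -14
Delta = -14 - 26 = -40
New sum = old_sum + delta = 91 + (-40) = 51

Answer: 51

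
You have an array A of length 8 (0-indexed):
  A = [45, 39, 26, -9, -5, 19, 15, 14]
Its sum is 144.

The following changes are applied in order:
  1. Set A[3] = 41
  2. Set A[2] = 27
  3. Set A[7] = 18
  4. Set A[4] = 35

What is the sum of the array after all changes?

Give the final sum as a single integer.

Initial sum: 144
Change 1: A[3] -9 -> 41, delta = 50, sum = 194
Change 2: A[2] 26 -> 27, delta = 1, sum = 195
Change 3: A[7] 14 -> 18, delta = 4, sum = 199
Change 4: A[4] -5 -> 35, delta = 40, sum = 239

Answer: 239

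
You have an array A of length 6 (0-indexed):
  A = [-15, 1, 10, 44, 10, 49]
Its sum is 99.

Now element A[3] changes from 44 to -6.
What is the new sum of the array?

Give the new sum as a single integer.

Old value at index 3: 44
New value at index 3: -6
Delta = -6 - 44 = -50
New sum = old_sum + delta = 99 + (-50) = 49

Answer: 49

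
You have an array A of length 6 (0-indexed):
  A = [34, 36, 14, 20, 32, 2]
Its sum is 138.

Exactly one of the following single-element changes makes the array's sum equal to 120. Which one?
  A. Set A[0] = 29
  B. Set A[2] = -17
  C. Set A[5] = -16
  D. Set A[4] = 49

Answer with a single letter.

Answer: C

Derivation:
Option A: A[0] 34->29, delta=-5, new_sum=138+(-5)=133
Option B: A[2] 14->-17, delta=-31, new_sum=138+(-31)=107
Option C: A[5] 2->-16, delta=-18, new_sum=138+(-18)=120 <-- matches target
Option D: A[4] 32->49, delta=17, new_sum=138+(17)=155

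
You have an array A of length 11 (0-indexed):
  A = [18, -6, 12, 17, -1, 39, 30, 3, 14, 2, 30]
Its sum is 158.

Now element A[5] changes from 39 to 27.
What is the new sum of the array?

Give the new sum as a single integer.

Answer: 146

Derivation:
Old value at index 5: 39
New value at index 5: 27
Delta = 27 - 39 = -12
New sum = old_sum + delta = 158 + (-12) = 146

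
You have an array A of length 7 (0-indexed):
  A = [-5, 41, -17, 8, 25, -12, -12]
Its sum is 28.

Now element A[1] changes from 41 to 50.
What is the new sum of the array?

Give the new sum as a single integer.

Answer: 37

Derivation:
Old value at index 1: 41
New value at index 1: 50
Delta = 50 - 41 = 9
New sum = old_sum + delta = 28 + (9) = 37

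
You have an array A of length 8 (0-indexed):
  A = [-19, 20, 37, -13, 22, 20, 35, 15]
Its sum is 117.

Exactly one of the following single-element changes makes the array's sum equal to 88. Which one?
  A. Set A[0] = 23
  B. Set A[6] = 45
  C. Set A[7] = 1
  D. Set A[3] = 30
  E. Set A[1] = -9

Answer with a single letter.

Option A: A[0] -19->23, delta=42, new_sum=117+(42)=159
Option B: A[6] 35->45, delta=10, new_sum=117+(10)=127
Option C: A[7] 15->1, delta=-14, new_sum=117+(-14)=103
Option D: A[3] -13->30, delta=43, new_sum=117+(43)=160
Option E: A[1] 20->-9, delta=-29, new_sum=117+(-29)=88 <-- matches target

Answer: E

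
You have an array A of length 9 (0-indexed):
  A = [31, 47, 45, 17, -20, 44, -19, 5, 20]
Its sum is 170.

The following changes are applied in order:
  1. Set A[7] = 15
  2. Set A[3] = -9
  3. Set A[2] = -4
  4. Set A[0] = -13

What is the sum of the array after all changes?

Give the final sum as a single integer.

Answer: 61

Derivation:
Initial sum: 170
Change 1: A[7] 5 -> 15, delta = 10, sum = 180
Change 2: A[3] 17 -> -9, delta = -26, sum = 154
Change 3: A[2] 45 -> -4, delta = -49, sum = 105
Change 4: A[0] 31 -> -13, delta = -44, sum = 61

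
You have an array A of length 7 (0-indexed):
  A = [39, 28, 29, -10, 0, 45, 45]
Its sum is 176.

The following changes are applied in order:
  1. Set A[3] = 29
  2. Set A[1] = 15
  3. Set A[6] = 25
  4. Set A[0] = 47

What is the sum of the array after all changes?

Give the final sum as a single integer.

Answer: 190

Derivation:
Initial sum: 176
Change 1: A[3] -10 -> 29, delta = 39, sum = 215
Change 2: A[1] 28 -> 15, delta = -13, sum = 202
Change 3: A[6] 45 -> 25, delta = -20, sum = 182
Change 4: A[0] 39 -> 47, delta = 8, sum = 190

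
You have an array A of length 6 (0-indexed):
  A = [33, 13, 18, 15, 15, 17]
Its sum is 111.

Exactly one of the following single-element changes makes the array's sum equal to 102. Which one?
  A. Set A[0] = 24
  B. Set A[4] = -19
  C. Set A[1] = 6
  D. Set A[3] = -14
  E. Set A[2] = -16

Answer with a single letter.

Answer: A

Derivation:
Option A: A[0] 33->24, delta=-9, new_sum=111+(-9)=102 <-- matches target
Option B: A[4] 15->-19, delta=-34, new_sum=111+(-34)=77
Option C: A[1] 13->6, delta=-7, new_sum=111+(-7)=104
Option D: A[3] 15->-14, delta=-29, new_sum=111+(-29)=82
Option E: A[2] 18->-16, delta=-34, new_sum=111+(-34)=77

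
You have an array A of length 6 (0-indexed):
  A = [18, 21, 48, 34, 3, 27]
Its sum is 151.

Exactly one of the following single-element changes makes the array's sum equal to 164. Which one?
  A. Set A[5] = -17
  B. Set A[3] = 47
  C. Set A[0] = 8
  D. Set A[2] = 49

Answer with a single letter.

Answer: B

Derivation:
Option A: A[5] 27->-17, delta=-44, new_sum=151+(-44)=107
Option B: A[3] 34->47, delta=13, new_sum=151+(13)=164 <-- matches target
Option C: A[0] 18->8, delta=-10, new_sum=151+(-10)=141
Option D: A[2] 48->49, delta=1, new_sum=151+(1)=152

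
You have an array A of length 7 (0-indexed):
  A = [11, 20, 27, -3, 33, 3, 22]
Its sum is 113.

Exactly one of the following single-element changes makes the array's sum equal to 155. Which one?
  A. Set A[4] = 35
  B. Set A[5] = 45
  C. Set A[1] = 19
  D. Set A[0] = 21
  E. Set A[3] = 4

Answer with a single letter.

Answer: B

Derivation:
Option A: A[4] 33->35, delta=2, new_sum=113+(2)=115
Option B: A[5] 3->45, delta=42, new_sum=113+(42)=155 <-- matches target
Option C: A[1] 20->19, delta=-1, new_sum=113+(-1)=112
Option D: A[0] 11->21, delta=10, new_sum=113+(10)=123
Option E: A[3] -3->4, delta=7, new_sum=113+(7)=120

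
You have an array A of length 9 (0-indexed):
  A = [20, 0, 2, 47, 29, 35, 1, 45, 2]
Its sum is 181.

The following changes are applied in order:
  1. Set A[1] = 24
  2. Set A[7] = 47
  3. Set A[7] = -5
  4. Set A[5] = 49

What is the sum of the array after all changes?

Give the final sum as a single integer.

Initial sum: 181
Change 1: A[1] 0 -> 24, delta = 24, sum = 205
Change 2: A[7] 45 -> 47, delta = 2, sum = 207
Change 3: A[7] 47 -> -5, delta = -52, sum = 155
Change 4: A[5] 35 -> 49, delta = 14, sum = 169

Answer: 169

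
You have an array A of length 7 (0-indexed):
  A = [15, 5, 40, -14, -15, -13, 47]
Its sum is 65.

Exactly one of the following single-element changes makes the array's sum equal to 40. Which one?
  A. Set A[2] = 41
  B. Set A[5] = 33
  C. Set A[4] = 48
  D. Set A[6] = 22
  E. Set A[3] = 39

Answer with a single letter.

Option A: A[2] 40->41, delta=1, new_sum=65+(1)=66
Option B: A[5] -13->33, delta=46, new_sum=65+(46)=111
Option C: A[4] -15->48, delta=63, new_sum=65+(63)=128
Option D: A[6] 47->22, delta=-25, new_sum=65+(-25)=40 <-- matches target
Option E: A[3] -14->39, delta=53, new_sum=65+(53)=118

Answer: D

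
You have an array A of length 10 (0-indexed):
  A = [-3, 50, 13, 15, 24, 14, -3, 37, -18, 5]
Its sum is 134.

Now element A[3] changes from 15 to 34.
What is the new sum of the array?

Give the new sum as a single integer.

Answer: 153

Derivation:
Old value at index 3: 15
New value at index 3: 34
Delta = 34 - 15 = 19
New sum = old_sum + delta = 134 + (19) = 153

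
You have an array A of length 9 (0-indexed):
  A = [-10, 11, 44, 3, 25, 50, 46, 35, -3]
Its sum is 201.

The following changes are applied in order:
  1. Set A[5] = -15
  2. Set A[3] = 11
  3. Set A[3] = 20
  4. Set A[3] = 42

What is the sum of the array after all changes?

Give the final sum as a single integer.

Initial sum: 201
Change 1: A[5] 50 -> -15, delta = -65, sum = 136
Change 2: A[3] 3 -> 11, delta = 8, sum = 144
Change 3: A[3] 11 -> 20, delta = 9, sum = 153
Change 4: A[3] 20 -> 42, delta = 22, sum = 175

Answer: 175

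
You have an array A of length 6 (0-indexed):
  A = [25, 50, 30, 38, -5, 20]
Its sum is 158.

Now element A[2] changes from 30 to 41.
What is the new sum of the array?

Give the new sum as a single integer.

Old value at index 2: 30
New value at index 2: 41
Delta = 41 - 30 = 11
New sum = old_sum + delta = 158 + (11) = 169

Answer: 169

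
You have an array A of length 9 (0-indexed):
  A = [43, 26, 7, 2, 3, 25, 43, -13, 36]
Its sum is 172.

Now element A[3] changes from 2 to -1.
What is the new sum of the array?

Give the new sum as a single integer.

Answer: 169

Derivation:
Old value at index 3: 2
New value at index 3: -1
Delta = -1 - 2 = -3
New sum = old_sum + delta = 172 + (-3) = 169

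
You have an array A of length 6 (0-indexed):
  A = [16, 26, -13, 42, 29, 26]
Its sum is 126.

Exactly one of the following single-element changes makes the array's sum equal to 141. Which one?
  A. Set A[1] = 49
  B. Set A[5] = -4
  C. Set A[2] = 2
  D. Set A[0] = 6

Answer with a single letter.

Option A: A[1] 26->49, delta=23, new_sum=126+(23)=149
Option B: A[5] 26->-4, delta=-30, new_sum=126+(-30)=96
Option C: A[2] -13->2, delta=15, new_sum=126+(15)=141 <-- matches target
Option D: A[0] 16->6, delta=-10, new_sum=126+(-10)=116

Answer: C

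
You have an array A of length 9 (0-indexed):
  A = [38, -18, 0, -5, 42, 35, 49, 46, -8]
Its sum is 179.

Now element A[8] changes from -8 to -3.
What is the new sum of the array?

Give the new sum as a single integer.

Answer: 184

Derivation:
Old value at index 8: -8
New value at index 8: -3
Delta = -3 - -8 = 5
New sum = old_sum + delta = 179 + (5) = 184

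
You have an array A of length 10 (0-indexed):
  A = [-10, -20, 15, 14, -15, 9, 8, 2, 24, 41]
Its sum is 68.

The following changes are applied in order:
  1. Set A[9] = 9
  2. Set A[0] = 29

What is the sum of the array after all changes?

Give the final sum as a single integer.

Initial sum: 68
Change 1: A[9] 41 -> 9, delta = -32, sum = 36
Change 2: A[0] -10 -> 29, delta = 39, sum = 75

Answer: 75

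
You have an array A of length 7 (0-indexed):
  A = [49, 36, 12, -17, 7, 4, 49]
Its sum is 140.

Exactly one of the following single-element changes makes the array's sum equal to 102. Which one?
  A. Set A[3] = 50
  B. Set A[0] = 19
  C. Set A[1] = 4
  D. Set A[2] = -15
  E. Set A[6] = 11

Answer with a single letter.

Answer: E

Derivation:
Option A: A[3] -17->50, delta=67, new_sum=140+(67)=207
Option B: A[0] 49->19, delta=-30, new_sum=140+(-30)=110
Option C: A[1] 36->4, delta=-32, new_sum=140+(-32)=108
Option D: A[2] 12->-15, delta=-27, new_sum=140+(-27)=113
Option E: A[6] 49->11, delta=-38, new_sum=140+(-38)=102 <-- matches target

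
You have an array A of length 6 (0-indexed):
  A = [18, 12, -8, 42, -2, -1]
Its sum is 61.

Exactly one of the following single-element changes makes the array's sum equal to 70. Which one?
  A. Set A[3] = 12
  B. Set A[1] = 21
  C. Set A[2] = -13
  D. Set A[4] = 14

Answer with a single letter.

Option A: A[3] 42->12, delta=-30, new_sum=61+(-30)=31
Option B: A[1] 12->21, delta=9, new_sum=61+(9)=70 <-- matches target
Option C: A[2] -8->-13, delta=-5, new_sum=61+(-5)=56
Option D: A[4] -2->14, delta=16, new_sum=61+(16)=77

Answer: B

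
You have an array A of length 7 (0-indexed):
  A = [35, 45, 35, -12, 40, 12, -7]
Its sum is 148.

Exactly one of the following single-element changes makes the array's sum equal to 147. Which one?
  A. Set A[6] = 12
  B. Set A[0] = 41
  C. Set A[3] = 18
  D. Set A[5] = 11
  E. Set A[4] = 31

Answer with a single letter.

Answer: D

Derivation:
Option A: A[6] -7->12, delta=19, new_sum=148+(19)=167
Option B: A[0] 35->41, delta=6, new_sum=148+(6)=154
Option C: A[3] -12->18, delta=30, new_sum=148+(30)=178
Option D: A[5] 12->11, delta=-1, new_sum=148+(-1)=147 <-- matches target
Option E: A[4] 40->31, delta=-9, new_sum=148+(-9)=139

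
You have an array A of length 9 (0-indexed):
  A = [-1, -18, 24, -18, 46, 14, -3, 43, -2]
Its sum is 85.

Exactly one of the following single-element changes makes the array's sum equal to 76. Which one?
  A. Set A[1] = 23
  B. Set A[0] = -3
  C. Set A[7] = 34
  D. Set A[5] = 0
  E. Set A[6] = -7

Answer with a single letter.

Option A: A[1] -18->23, delta=41, new_sum=85+(41)=126
Option B: A[0] -1->-3, delta=-2, new_sum=85+(-2)=83
Option C: A[7] 43->34, delta=-9, new_sum=85+(-9)=76 <-- matches target
Option D: A[5] 14->0, delta=-14, new_sum=85+(-14)=71
Option E: A[6] -3->-7, delta=-4, new_sum=85+(-4)=81

Answer: C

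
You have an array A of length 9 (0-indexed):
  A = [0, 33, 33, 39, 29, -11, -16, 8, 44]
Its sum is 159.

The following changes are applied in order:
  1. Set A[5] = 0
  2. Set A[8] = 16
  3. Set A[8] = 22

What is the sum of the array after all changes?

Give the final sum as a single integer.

Initial sum: 159
Change 1: A[5] -11 -> 0, delta = 11, sum = 170
Change 2: A[8] 44 -> 16, delta = -28, sum = 142
Change 3: A[8] 16 -> 22, delta = 6, sum = 148

Answer: 148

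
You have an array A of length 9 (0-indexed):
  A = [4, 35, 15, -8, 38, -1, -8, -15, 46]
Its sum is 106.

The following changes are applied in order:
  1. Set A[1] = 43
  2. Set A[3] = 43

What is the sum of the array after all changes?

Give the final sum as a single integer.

Answer: 165

Derivation:
Initial sum: 106
Change 1: A[1] 35 -> 43, delta = 8, sum = 114
Change 2: A[3] -8 -> 43, delta = 51, sum = 165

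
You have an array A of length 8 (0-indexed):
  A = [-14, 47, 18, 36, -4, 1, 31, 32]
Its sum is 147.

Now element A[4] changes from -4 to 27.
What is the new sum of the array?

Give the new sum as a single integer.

Answer: 178

Derivation:
Old value at index 4: -4
New value at index 4: 27
Delta = 27 - -4 = 31
New sum = old_sum + delta = 147 + (31) = 178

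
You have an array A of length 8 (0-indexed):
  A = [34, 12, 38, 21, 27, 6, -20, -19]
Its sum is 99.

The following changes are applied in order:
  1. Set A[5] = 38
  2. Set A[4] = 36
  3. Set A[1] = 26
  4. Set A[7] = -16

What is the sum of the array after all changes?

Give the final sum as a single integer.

Answer: 157

Derivation:
Initial sum: 99
Change 1: A[5] 6 -> 38, delta = 32, sum = 131
Change 2: A[4] 27 -> 36, delta = 9, sum = 140
Change 3: A[1] 12 -> 26, delta = 14, sum = 154
Change 4: A[7] -19 -> -16, delta = 3, sum = 157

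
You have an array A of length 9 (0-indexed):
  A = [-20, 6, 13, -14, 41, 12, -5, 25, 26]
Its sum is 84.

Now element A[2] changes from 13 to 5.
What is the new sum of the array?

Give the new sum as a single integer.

Old value at index 2: 13
New value at index 2: 5
Delta = 5 - 13 = -8
New sum = old_sum + delta = 84 + (-8) = 76

Answer: 76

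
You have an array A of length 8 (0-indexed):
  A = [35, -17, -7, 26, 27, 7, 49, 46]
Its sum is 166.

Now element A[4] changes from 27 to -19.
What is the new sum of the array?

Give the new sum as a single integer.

Answer: 120

Derivation:
Old value at index 4: 27
New value at index 4: -19
Delta = -19 - 27 = -46
New sum = old_sum + delta = 166 + (-46) = 120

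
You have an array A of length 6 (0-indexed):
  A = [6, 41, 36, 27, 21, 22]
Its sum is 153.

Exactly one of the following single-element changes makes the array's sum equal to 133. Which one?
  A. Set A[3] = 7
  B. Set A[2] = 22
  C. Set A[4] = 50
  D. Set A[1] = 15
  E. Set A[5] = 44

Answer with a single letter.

Option A: A[3] 27->7, delta=-20, new_sum=153+(-20)=133 <-- matches target
Option B: A[2] 36->22, delta=-14, new_sum=153+(-14)=139
Option C: A[4] 21->50, delta=29, new_sum=153+(29)=182
Option D: A[1] 41->15, delta=-26, new_sum=153+(-26)=127
Option E: A[5] 22->44, delta=22, new_sum=153+(22)=175

Answer: A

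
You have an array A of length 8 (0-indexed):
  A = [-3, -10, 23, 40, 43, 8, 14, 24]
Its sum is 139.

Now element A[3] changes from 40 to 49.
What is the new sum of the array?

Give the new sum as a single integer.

Old value at index 3: 40
New value at index 3: 49
Delta = 49 - 40 = 9
New sum = old_sum + delta = 139 + (9) = 148

Answer: 148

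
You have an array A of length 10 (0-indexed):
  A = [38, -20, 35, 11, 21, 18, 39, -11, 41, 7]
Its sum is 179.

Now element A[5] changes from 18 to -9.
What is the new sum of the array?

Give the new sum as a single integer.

Old value at index 5: 18
New value at index 5: -9
Delta = -9 - 18 = -27
New sum = old_sum + delta = 179 + (-27) = 152

Answer: 152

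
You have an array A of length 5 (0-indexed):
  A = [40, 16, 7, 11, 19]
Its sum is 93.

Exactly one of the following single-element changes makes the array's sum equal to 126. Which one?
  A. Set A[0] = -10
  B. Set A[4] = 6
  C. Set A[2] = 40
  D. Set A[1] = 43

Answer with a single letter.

Option A: A[0] 40->-10, delta=-50, new_sum=93+(-50)=43
Option B: A[4] 19->6, delta=-13, new_sum=93+(-13)=80
Option C: A[2] 7->40, delta=33, new_sum=93+(33)=126 <-- matches target
Option D: A[1] 16->43, delta=27, new_sum=93+(27)=120

Answer: C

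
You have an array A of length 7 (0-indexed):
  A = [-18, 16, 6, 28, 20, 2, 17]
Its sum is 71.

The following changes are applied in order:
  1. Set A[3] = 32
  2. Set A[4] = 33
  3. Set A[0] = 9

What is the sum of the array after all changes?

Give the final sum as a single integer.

Answer: 115

Derivation:
Initial sum: 71
Change 1: A[3] 28 -> 32, delta = 4, sum = 75
Change 2: A[4] 20 -> 33, delta = 13, sum = 88
Change 3: A[0] -18 -> 9, delta = 27, sum = 115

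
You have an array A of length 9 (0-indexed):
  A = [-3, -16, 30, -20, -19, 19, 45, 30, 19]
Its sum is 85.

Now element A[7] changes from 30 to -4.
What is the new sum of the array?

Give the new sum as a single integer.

Answer: 51

Derivation:
Old value at index 7: 30
New value at index 7: -4
Delta = -4 - 30 = -34
New sum = old_sum + delta = 85 + (-34) = 51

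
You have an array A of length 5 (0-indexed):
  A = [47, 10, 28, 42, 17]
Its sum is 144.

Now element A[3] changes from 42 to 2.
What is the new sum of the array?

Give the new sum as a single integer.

Answer: 104

Derivation:
Old value at index 3: 42
New value at index 3: 2
Delta = 2 - 42 = -40
New sum = old_sum + delta = 144 + (-40) = 104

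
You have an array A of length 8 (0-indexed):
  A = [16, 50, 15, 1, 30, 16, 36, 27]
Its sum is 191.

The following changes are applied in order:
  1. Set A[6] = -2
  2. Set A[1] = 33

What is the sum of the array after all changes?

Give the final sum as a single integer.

Initial sum: 191
Change 1: A[6] 36 -> -2, delta = -38, sum = 153
Change 2: A[1] 50 -> 33, delta = -17, sum = 136

Answer: 136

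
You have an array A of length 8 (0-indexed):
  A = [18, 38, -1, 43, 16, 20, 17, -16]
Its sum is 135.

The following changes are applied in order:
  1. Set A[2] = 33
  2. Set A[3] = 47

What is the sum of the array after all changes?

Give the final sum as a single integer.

Initial sum: 135
Change 1: A[2] -1 -> 33, delta = 34, sum = 169
Change 2: A[3] 43 -> 47, delta = 4, sum = 173

Answer: 173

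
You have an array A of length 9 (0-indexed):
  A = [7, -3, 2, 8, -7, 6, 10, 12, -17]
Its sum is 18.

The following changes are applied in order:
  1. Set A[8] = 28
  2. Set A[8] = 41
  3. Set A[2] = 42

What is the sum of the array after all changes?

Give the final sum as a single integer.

Answer: 116

Derivation:
Initial sum: 18
Change 1: A[8] -17 -> 28, delta = 45, sum = 63
Change 2: A[8] 28 -> 41, delta = 13, sum = 76
Change 3: A[2] 2 -> 42, delta = 40, sum = 116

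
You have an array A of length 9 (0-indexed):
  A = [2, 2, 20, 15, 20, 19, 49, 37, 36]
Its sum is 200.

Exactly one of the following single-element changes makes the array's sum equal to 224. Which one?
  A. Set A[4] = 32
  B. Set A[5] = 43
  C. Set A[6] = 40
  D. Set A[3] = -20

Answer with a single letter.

Option A: A[4] 20->32, delta=12, new_sum=200+(12)=212
Option B: A[5] 19->43, delta=24, new_sum=200+(24)=224 <-- matches target
Option C: A[6] 49->40, delta=-9, new_sum=200+(-9)=191
Option D: A[3] 15->-20, delta=-35, new_sum=200+(-35)=165

Answer: B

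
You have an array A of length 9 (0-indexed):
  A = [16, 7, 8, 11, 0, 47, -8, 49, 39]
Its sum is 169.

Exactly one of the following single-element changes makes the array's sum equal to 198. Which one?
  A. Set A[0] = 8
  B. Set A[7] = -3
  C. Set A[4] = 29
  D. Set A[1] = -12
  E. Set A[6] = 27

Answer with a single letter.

Answer: C

Derivation:
Option A: A[0] 16->8, delta=-8, new_sum=169+(-8)=161
Option B: A[7] 49->-3, delta=-52, new_sum=169+(-52)=117
Option C: A[4] 0->29, delta=29, new_sum=169+(29)=198 <-- matches target
Option D: A[1] 7->-12, delta=-19, new_sum=169+(-19)=150
Option E: A[6] -8->27, delta=35, new_sum=169+(35)=204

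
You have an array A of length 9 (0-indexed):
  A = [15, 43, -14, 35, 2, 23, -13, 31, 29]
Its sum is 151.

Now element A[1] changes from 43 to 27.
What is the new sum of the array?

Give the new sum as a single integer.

Answer: 135

Derivation:
Old value at index 1: 43
New value at index 1: 27
Delta = 27 - 43 = -16
New sum = old_sum + delta = 151 + (-16) = 135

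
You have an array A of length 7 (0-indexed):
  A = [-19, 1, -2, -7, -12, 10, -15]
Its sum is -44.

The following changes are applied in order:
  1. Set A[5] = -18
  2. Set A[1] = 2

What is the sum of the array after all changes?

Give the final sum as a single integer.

Initial sum: -44
Change 1: A[5] 10 -> -18, delta = -28, sum = -72
Change 2: A[1] 1 -> 2, delta = 1, sum = -71

Answer: -71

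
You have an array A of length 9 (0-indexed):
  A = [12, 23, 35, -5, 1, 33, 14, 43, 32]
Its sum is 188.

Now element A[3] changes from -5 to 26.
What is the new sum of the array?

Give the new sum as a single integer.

Old value at index 3: -5
New value at index 3: 26
Delta = 26 - -5 = 31
New sum = old_sum + delta = 188 + (31) = 219

Answer: 219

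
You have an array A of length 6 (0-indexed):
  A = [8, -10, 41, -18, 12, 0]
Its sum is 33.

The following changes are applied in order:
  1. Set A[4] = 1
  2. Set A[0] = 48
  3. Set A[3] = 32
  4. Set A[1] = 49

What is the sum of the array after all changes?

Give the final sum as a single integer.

Answer: 171

Derivation:
Initial sum: 33
Change 1: A[4] 12 -> 1, delta = -11, sum = 22
Change 2: A[0] 8 -> 48, delta = 40, sum = 62
Change 3: A[3] -18 -> 32, delta = 50, sum = 112
Change 4: A[1] -10 -> 49, delta = 59, sum = 171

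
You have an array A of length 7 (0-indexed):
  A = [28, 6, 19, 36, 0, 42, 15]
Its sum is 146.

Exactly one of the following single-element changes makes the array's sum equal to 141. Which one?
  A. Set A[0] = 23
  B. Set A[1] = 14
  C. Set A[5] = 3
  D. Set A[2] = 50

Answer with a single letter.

Answer: A

Derivation:
Option A: A[0] 28->23, delta=-5, new_sum=146+(-5)=141 <-- matches target
Option B: A[1] 6->14, delta=8, new_sum=146+(8)=154
Option C: A[5] 42->3, delta=-39, new_sum=146+(-39)=107
Option D: A[2] 19->50, delta=31, new_sum=146+(31)=177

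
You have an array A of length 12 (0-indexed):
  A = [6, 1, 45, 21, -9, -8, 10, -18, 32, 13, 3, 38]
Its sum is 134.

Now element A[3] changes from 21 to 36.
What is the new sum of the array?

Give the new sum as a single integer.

Old value at index 3: 21
New value at index 3: 36
Delta = 36 - 21 = 15
New sum = old_sum + delta = 134 + (15) = 149

Answer: 149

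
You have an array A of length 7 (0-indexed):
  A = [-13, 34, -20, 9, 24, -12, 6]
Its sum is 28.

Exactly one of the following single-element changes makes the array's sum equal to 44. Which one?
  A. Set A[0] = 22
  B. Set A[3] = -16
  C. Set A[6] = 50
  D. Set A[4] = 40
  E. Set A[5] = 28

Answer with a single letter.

Option A: A[0] -13->22, delta=35, new_sum=28+(35)=63
Option B: A[3] 9->-16, delta=-25, new_sum=28+(-25)=3
Option C: A[6] 6->50, delta=44, new_sum=28+(44)=72
Option D: A[4] 24->40, delta=16, new_sum=28+(16)=44 <-- matches target
Option E: A[5] -12->28, delta=40, new_sum=28+(40)=68

Answer: D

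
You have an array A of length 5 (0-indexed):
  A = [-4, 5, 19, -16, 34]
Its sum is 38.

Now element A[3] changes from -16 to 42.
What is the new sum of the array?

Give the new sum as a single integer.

Answer: 96

Derivation:
Old value at index 3: -16
New value at index 3: 42
Delta = 42 - -16 = 58
New sum = old_sum + delta = 38 + (58) = 96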